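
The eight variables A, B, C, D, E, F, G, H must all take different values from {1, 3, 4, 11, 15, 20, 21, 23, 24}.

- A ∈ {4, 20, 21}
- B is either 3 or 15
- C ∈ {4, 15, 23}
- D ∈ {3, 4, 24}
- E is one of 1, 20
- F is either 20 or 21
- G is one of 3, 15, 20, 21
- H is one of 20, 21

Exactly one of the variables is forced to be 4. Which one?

A

Among the 8 variables, 1 fits only E (and all 8 values in {1, 3, 4, 15, 20, 21, 23, 24} must be used), so E = 1.
The 7 still-open variables together cover exactly {3, 4, 15, 20, 21, 23, 24} — 7 values for 7 variables — and 23 appears only in C's list, so C = 23.
The 6 still-open variables together cover exactly {3, 4, 15, 20, 21, 24} — 6 values for 6 variables — and 24 appears only in D's list, so D = 24.
Among the 5 still-open variables, 4 fits only A (and all 5 values in {3, 4, 15, 20, 21} must be used), so A = 4.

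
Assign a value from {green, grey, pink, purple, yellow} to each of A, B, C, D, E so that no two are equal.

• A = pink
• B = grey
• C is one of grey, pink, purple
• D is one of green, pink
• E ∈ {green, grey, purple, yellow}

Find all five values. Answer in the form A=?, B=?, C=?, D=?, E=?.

A=pink, B=grey, C=purple, D=green, E=yellow

A has just one choice, so A = pink. Remove pink from C, D.
B has just one choice, so B = grey. Remove grey from C, E.
C has just one choice, so C = purple. Remove purple from E.
D's domain is down to {green}, so D = green. Eliminate green elsewhere: E.
E's domain is down to {yellow}, so E = yellow.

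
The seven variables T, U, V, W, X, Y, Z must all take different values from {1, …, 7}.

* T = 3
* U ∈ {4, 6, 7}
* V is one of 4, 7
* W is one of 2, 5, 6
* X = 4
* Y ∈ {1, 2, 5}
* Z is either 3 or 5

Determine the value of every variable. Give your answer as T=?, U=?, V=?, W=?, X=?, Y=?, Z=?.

T=3, U=6, V=7, W=2, X=4, Y=1, Z=5

T has just one choice, so T = 3. Strike 3 from Z.
X must be 4 (only option left). Strike 4 from U, V.
That leaves Z = 5. Remove 5 from W, Y.
V must be 7 (only option left). Remove 7 from U.
U's domain is down to {6}, so U = 6. So W can't be 6.
W must be 2 (only option left). Remove 2 from Y.
Y must be 1 (only option left).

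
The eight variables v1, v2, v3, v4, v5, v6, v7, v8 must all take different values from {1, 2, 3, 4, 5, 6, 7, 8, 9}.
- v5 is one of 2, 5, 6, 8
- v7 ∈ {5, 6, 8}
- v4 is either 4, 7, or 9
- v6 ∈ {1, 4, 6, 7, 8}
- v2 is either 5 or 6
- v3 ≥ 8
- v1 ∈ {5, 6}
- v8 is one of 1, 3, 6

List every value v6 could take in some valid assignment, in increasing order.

v1 and v2 share exactly the 2 values {5, 6}; by pigeonhole those values go to them, so strike 5, 6 from v5, v6, v7, v8.
v7's domain is down to {8}, so v7 = 8. So v3, v5, v6 can't be 8.
v3 has just one choice, so v3 = 9. Strike 9 from v4.
v5 must be 2 (only option left).
No further eliminations apply; v6 can still be any of 1, 4, 7.

1, 4, 7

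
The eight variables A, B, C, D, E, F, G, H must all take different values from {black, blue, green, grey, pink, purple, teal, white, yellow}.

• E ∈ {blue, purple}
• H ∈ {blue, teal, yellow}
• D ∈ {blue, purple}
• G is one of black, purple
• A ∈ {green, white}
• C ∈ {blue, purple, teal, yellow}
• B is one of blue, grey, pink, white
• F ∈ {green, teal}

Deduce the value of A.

white

The 2 variables D and E are confined to {blue, purple}, which locks those values in; drop them from B, C, G, H.
G must be black (only option left).
C and H share exactly the 2 values {teal, yellow}; by pigeonhole those values go to them, so strike teal, yellow from F.
F has just one choice, so F = green. Eliminate green elsewhere: A.
So A = white.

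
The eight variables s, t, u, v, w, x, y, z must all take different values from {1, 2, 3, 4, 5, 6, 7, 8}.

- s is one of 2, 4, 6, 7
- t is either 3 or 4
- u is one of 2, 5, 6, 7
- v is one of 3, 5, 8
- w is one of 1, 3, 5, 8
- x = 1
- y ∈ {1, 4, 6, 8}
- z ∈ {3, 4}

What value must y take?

x has just one choice, so x = 1. Remove 1 from w, y.
The 2 variables t and z are confined to {3, 4}, which locks those values in; drop them from s, v, w, y.
v and w between them cover only {5, 8} — a naked pair. Remove those values from u, y.
So y = 6.

6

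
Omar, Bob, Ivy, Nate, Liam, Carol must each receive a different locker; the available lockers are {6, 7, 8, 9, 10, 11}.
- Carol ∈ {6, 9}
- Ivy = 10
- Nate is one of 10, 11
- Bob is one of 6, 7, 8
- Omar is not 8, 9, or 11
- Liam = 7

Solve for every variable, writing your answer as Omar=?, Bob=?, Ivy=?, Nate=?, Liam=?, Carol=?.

Ivy has just one choice, so Ivy = 10. Remove 10 from Omar, Nate.
Nate must be 11 (only option left).
Liam's domain is down to {7}, so Liam = 7. Remove 7 from Omar, Bob.
Omar's domain is down to {6}, so Omar = 6. Strike 6 from Bob, Carol.
That leaves Bob = 8.
Carol has just one choice, so Carol = 9.

Omar=6, Bob=8, Ivy=10, Nate=11, Liam=7, Carol=9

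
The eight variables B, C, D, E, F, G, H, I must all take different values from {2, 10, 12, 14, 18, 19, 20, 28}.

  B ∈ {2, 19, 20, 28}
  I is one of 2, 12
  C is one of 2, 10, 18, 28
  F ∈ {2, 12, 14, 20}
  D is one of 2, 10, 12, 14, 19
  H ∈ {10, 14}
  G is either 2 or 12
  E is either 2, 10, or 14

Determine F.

The 8 variables draw from only 8 values {2, 10, 12, 14, 18, 19, 20, 28}, so each is used; only C can be 18, hence C = 18.
Among the 7 still-open variables, 28 fits only B (and all 7 values in {2, 10, 12, 14, 19, 20, 28} must be used), so B = 28.
The 6 still-open variables draw from only 6 values {2, 10, 12, 14, 19, 20}, so each is used; only D can be 19, hence D = 19.
Among the 5 still-open variables, 20 fits only F (and all 5 values in {2, 10, 12, 14, 20} must be used), so F = 20.

20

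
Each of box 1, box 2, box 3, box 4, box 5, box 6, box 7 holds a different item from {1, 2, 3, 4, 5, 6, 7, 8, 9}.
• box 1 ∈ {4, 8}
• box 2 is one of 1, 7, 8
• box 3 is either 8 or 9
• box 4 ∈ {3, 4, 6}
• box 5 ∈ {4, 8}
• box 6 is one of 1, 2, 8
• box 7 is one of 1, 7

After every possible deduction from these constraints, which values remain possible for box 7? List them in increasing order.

box 1 and box 5 share exactly the 2 values {4, 8}; by pigeonhole those values go to them, so strike 4, 8 from box 2, box 3, box 4, box 6.
box 3 has just one choice, so box 3 = 9.
The 2 variables box 2 and box 7 are confined to {1, 7}, which locks those values in; drop them from box 6.
box 6's domain is down to {2}, so box 6 = 2.
No further eliminations apply; box 7 can still be any of 1, 7.

1, 7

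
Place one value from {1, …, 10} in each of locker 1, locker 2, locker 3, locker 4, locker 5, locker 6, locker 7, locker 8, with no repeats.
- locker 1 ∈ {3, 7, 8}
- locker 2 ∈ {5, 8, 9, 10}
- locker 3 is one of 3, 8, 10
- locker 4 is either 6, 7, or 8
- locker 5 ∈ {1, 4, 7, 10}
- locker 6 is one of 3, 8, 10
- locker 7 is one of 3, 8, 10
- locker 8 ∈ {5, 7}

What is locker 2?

locker 3, locker 6, locker 7 between them cover only {3, 8, 10} — a naked triple. Remove those values from locker 1, locker 2, locker 4, locker 5.
locker 1's domain is down to {7}, so locker 1 = 7. Remove 7 from locker 4, locker 5, locker 8.
locker 4 must be 6 (only option left).
locker 8 must be 5 (only option left). Remove 5 from locker 2.
So locker 2 = 9.

9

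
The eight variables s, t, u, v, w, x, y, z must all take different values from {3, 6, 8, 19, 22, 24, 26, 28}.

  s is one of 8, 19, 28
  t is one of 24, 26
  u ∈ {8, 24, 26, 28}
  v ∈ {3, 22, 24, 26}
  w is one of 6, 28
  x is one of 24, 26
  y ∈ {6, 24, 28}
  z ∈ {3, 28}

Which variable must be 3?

The 8 variables together cover exactly {3, 6, 8, 19, 22, 24, 26, 28} — 8 values for 8 variables — and 19 appears only in s's list, so s = 19.
The 7 still-open variables together cover exactly {3, 6, 8, 22, 24, 26, 28} — 7 values for 7 variables — and 8 appears only in u's list, so u = 8.
Among the 6 still-open variables, 22 fits only v (and all 6 values in {3, 6, 22, 24, 26, 28} must be used), so v = 22.
The 5 still-open variables together cover exactly {3, 6, 24, 26, 28} — 5 values for 5 variables — and 3 appears only in z's list, so z = 3.

z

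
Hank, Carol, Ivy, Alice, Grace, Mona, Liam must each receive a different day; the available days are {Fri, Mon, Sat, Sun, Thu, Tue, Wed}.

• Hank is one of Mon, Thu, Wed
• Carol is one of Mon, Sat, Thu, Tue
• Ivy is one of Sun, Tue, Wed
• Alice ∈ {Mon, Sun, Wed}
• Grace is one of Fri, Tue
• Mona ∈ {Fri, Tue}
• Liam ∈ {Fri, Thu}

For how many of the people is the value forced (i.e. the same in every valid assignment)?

2

The 7 variables together cover exactly {Fri, Mon, Sat, Sun, Thu, Tue, Wed} — 7 values for 7 variables — and Sat appears only in Carol's list, so Carol = Sat.
Grace and Mona share exactly the 2 values {Fri, Tue}; by pigeonhole those values go to them, so strike Fri, Tue from Ivy, Liam.
Liam's domain is down to {Thu}, so Liam = Thu. Strike Thu from Hank.
Determined: Carol=Sat, Liam=Thu. The other people each still have more than one consistent value. That makes 2.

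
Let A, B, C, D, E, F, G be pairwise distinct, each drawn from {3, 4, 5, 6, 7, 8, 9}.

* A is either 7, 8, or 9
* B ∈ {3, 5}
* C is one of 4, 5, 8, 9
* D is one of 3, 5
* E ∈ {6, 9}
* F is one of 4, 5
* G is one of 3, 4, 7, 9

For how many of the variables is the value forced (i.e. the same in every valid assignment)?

2

The 7 variables together cover exactly {3, 4, 5, 6, 7, 8, 9} — 7 values for 7 variables — and 6 appears only in E's list, so E = 6.
B and D between them cover only {3, 5} — a naked pair. Remove those values from C, F, G.
F has just one choice, so F = 4. So C, G can't be 4.
Determined: E=6, F=4. The other variables each still have more than one consistent value. That makes 2.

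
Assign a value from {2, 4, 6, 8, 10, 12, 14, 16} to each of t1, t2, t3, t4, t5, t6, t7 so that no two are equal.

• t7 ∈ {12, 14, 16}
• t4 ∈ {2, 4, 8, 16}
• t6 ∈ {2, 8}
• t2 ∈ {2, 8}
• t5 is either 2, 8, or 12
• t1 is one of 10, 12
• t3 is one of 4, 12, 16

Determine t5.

The 7 variables together cover exactly {2, 4, 8, 10, 12, 14, 16} — 7 values for 7 variables — and 10 appears only in t1's list, so t1 = 10.
The 6 still-open variables together cover exactly {2, 4, 8, 12, 14, 16} — 6 values for 6 variables — and 14 appears only in t7's list, so t7 = 14.
The 2 variables t2 and t6 are confined to {2, 8}, which locks those values in; drop them from t4, t5.
So t5 = 12.

12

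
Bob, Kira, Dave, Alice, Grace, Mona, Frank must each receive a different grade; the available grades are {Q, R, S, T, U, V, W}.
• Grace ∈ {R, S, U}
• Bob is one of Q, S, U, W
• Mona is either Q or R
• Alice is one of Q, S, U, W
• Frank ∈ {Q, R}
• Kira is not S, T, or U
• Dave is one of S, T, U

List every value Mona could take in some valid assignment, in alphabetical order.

Q, R

The 7 variables draw from only 7 values {Q, R, S, T, U, V, W}, so each is used; only Dave can be T, hence Dave = T.
Among the 6 still-open variables, V fits only Kira (and all 6 values in {Q, R, S, U, V, W} must be used), so Kira = V.
Mona and Frank share exactly the 2 values {Q, R}; by pigeonhole those values go to them, so strike Q, R from Bob, Alice, Grace.
No further eliminations apply; Mona can still be any of Q, R.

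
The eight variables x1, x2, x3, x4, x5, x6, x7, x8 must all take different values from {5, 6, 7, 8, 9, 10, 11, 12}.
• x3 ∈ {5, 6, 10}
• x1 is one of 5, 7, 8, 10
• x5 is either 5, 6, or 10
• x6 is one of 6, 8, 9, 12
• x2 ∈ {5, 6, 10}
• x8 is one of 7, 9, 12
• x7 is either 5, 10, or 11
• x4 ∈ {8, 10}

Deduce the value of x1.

7

Among the 8 variables, 11 fits only x7 (and all 8 values in {5, 6, 7, 8, 9, 10, 11, 12} must be used), so x7 = 11.
x2, x3, x5 share exactly the 3 values {5, 6, 10}; by pigeonhole those values go to them, so strike 5, 6, 10 from x1, x4, x6.
x4 must be 8 (only option left). So x1, x6 can't be 8.
So x1 = 7.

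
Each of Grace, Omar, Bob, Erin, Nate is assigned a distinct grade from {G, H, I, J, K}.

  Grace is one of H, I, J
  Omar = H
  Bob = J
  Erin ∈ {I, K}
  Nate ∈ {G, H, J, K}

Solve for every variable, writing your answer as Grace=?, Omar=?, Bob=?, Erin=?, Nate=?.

Grace=I, Omar=H, Bob=J, Erin=K, Nate=G

Omar's domain is down to {H}, so Omar = H. Strike H from Grace, Nate.
Bob's domain is down to {J}, so Bob = J. Strike J from Grace, Nate.
Grace must be I (only option left). Remove I from Erin.
Erin's domain is down to {K}, so Erin = K. Eliminate K elsewhere: Nate.
Nate must be G (only option left).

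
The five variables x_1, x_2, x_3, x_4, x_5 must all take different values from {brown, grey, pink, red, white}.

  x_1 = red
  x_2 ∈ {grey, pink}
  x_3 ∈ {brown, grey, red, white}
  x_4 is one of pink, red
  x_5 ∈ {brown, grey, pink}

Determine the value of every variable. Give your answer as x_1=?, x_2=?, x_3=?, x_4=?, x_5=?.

x_1 has just one choice, so x_1 = red. Eliminate red elsewhere: x_3, x_4.
x_4's domain is down to {pink}, so x_4 = pink. So x_2, x_5 can't be pink.
x_2's domain is down to {grey}, so x_2 = grey. So x_3, x_5 can't be grey.
x_5's domain is down to {brown}, so x_5 = brown. Remove brown from x_3.
x_3 must be white (only option left).

x_1=red, x_2=grey, x_3=white, x_4=pink, x_5=brown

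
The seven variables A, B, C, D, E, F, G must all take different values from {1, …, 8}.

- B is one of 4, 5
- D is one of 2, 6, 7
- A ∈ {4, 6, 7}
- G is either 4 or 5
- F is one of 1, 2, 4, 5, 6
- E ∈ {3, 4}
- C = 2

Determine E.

3

C must be 2 (only option left). Remove 2 from D, F.
The 6 still-open variables together cover exactly {1, 3, 4, 5, 6, 7} — 6 values for 6 variables — and 1 appears only in F's list, so F = 1.
The 5 still-open variables draw from only 5 values {3, 4, 5, 6, 7}, so each is used; only E can be 3, hence E = 3.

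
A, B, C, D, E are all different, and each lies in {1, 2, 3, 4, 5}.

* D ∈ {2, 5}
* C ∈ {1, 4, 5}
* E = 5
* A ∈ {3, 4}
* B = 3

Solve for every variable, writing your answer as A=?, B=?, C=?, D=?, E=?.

A=4, B=3, C=1, D=2, E=5

B's domain is down to {3}, so B = 3. Remove 3 from A.
E has just one choice, so E = 5. Strike 5 from C, D.
A's domain is down to {4}, so A = 4. Strike 4 from C.
C's domain is down to {1}, so C = 1.
D has just one choice, so D = 2.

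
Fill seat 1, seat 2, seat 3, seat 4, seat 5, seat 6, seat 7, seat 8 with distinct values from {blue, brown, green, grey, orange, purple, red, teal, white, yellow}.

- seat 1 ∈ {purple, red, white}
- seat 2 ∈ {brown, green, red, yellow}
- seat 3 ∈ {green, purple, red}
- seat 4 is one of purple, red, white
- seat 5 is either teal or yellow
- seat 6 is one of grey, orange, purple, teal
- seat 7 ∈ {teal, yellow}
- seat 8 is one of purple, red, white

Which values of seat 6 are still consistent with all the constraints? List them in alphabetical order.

grey, orange

The 2 variables seat 5 and seat 7 are confined to {teal, yellow}, which locks those values in; drop them from seat 2, seat 6.
seat 1, seat 4, seat 8 share exactly the 3 values {purple, red, white}; by pigeonhole those values go to them, so strike purple, red, white from seat 2, seat 3, seat 6.
That leaves seat 3 = green. Strike green from seat 2.
seat 2 must be brown (only option left).
No further eliminations apply; seat 6 can still be any of grey, orange.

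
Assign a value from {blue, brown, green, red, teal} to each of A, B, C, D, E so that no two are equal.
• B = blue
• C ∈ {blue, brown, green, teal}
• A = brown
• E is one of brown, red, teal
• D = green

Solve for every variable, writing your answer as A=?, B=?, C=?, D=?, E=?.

A=brown, B=blue, C=teal, D=green, E=red

A's domain is down to {brown}, so A = brown. Eliminate brown elsewhere: C, E.
B must be blue (only option left). Strike blue from C.
D must be green (only option left). Remove green from C.
C's domain is down to {teal}, so C = teal. Strike teal from E.
E must be red (only option left).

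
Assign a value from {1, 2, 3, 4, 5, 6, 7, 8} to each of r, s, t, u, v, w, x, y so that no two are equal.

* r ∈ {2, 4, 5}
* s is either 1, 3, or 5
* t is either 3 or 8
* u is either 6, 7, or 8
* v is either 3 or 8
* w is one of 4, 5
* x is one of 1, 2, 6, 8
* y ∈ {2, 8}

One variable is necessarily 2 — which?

The 8 variables together cover exactly {1, 2, 3, 4, 5, 6, 7, 8} — 8 values for 8 variables — and 7 appears only in u's list, so u = 7.
The 7 still-open variables together cover exactly {1, 2, 3, 4, 5, 6, 8} — 7 values for 7 variables — and 6 appears only in x's list, so x = 6.
The 6 still-open variables together cover exactly {1, 2, 3, 4, 5, 8} — 6 values for 6 variables — and 1 appears only in s's list, so s = 1.
The 2 variables t and v are confined to {3, 8}, which locks those values in; drop them from y.
So 2 goes to y.

y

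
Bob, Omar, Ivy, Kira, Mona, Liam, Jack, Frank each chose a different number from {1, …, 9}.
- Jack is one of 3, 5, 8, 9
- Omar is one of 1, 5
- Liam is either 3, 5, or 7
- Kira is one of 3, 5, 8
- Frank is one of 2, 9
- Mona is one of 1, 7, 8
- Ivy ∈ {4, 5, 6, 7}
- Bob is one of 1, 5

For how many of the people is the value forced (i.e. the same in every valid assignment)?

2

Bob and Omar share exactly the 2 values {1, 5}; by pigeonhole those values go to them, so strike 1, 5 from Ivy, Kira, Mona, Liam, Jack.
Kira, Mona, Liam between them cover only {3, 7, 8} — a naked triple. Remove those values from Ivy, Jack.
That leaves Jack = 9. So Frank can't be 9.
That leaves Frank = 2.
Determined: Jack=9, Frank=2. The other people each still have more than one consistent value. That makes 2.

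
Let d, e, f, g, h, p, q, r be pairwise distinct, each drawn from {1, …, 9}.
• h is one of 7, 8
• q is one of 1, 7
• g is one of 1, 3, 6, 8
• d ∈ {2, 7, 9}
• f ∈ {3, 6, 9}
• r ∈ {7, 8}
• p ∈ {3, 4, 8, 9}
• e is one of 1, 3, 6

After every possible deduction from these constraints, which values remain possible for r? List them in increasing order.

7, 8

The 8 variables draw from only 8 values {1, 2, 3, 4, 6, 7, 8, 9}, so each is used; only d can be 2, hence d = 2.
Among the 7 still-open variables, 4 fits only p (and all 7 values in {1, 3, 4, 6, 7, 8, 9} must be used), so p = 4.
Among the 6 still-open variables, 9 fits only f (and all 6 values in {1, 3, 6, 7, 8, 9} must be used), so f = 9.
h and r share exactly the 2 values {7, 8}; by pigeonhole those values go to them, so strike 7, 8 from g, q.
q must be 1 (only option left). So e, g can't be 1.
No further eliminations apply; r can still be any of 7, 8.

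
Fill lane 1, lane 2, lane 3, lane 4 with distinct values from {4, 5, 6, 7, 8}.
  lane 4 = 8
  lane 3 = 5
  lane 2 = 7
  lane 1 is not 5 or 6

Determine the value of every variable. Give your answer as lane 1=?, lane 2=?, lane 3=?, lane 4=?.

lane 2 has just one choice, so lane 2 = 7. So lane 1 can't be 7.
lane 3 has just one choice, so lane 3 = 5.
lane 4 must be 8 (only option left). Strike 8 from lane 1.
lane 1 has just one choice, so lane 1 = 4.

lane 1=4, lane 2=7, lane 3=5, lane 4=8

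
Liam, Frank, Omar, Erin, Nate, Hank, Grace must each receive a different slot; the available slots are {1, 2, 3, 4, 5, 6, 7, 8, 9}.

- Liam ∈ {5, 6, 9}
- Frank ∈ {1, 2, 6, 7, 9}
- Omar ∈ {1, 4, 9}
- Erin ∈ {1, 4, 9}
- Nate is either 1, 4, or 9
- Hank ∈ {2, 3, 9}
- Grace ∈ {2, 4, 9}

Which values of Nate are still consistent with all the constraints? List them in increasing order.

Omar, Erin, Nate between them cover only {1, 4, 9} — a naked triple. Remove those values from Liam, Frank, Hank, Grace.
Grace has just one choice, so Grace = 2. Remove 2 from Frank, Hank.
Hank must be 3 (only option left).
No further eliminations apply; Nate can still be any of 1, 4, 9.

1, 4, 9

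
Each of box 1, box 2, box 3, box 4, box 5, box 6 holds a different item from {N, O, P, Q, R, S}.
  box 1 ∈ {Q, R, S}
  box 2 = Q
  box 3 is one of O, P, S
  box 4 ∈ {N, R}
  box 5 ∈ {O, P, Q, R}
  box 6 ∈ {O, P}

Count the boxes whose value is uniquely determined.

2

box 2 has just one choice, so box 2 = Q. Eliminate Q elsewhere: box 1, box 5.
The 5 still-open variables together cover exactly {N, O, P, R, S} — 5 values for 5 variables — and N appears only in box 4's list, so box 4 = N.
Determined: box 2=Q, box 4=N. The other boxes each still have more than one consistent value. That makes 2.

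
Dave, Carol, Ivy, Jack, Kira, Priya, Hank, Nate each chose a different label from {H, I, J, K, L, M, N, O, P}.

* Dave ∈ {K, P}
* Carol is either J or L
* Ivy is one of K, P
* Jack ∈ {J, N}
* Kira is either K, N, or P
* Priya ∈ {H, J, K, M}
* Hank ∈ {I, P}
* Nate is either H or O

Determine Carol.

The 2 variables Dave and Ivy are confined to {K, P}, which locks those values in; drop them from Kira, Priya, Hank.
That leaves Kira = N. Remove N from Jack.
Hank's domain is down to {I}, so Hank = I.
Jack's domain is down to {J}, so Jack = J. Strike J from Carol, Priya.
So Carol = L.

L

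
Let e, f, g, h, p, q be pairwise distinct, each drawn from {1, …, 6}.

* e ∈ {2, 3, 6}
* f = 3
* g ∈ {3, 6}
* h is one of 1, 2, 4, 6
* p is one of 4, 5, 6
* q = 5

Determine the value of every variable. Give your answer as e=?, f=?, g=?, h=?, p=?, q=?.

e=2, f=3, g=6, h=1, p=4, q=5

f has just one choice, so f = 3. So e, g can't be 3.
g must be 6 (only option left). Eliminate 6 elsewhere: e, h, p.
That leaves q = 5. Remove 5 from p.
e must be 2 (only option left). Strike 2 from h.
p has just one choice, so p = 4. So h can't be 4.
h's domain is down to {1}, so h = 1.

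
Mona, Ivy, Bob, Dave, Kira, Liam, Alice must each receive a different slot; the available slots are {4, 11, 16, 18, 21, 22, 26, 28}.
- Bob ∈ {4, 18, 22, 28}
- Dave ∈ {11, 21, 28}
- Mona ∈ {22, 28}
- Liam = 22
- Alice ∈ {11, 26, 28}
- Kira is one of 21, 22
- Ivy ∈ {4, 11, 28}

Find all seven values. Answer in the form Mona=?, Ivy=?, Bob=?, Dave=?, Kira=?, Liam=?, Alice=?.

Liam has just one choice, so Liam = 22. Remove 22 from Mona, Bob, Kira.
Mona must be 28 (only option left). So Ivy, Bob, Dave, Alice can't be 28.
That leaves Kira = 21. Strike 21 from Dave.
Dave's domain is down to {11}, so Dave = 11. Eliminate 11 elsewhere: Ivy, Alice.
That leaves Alice = 26.
Ivy has just one choice, so Ivy = 4. So Bob can't be 4.
That leaves Bob = 18.

Mona=28, Ivy=4, Bob=18, Dave=11, Kira=21, Liam=22, Alice=26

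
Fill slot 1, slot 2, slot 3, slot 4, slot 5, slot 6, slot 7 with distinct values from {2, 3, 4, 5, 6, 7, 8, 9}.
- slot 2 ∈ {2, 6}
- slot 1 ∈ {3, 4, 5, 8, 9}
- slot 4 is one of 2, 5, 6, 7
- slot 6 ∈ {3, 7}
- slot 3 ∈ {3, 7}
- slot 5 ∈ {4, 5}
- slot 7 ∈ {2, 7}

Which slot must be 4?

slot 3 and slot 6 share exactly the 2 values {3, 7}; by pigeonhole those values go to them, so strike 3, 7 from slot 1, slot 4, slot 7.
slot 7 has just one choice, so slot 7 = 2. So slot 2, slot 4 can't be 2.
That leaves slot 2 = 6. Eliminate 6 elsewhere: slot 4.
slot 4 must be 5 (only option left). Eliminate 5 elsewhere: slot 1, slot 5.
So 4 goes to slot 5.

slot 5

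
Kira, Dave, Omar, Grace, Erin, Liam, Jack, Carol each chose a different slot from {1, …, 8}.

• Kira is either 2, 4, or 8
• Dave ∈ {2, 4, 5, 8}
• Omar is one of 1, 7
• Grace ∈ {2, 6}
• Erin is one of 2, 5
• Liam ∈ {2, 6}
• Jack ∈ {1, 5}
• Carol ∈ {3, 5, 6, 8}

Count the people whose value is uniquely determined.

4

The 8 variables together cover exactly {1, 2, 3, 4, 5, 6, 7, 8} — 8 values for 8 variables — and 3 appears only in Carol's list, so Carol = 3.
The 7 still-open variables together cover exactly {1, 2, 4, 5, 6, 7, 8} — 7 values for 7 variables — and 7 appears only in Omar's list, so Omar = 7.
The 6 still-open variables draw from only 6 values {1, 2, 4, 5, 6, 8}, so each is used; only Jack can be 1, hence Jack = 1.
The 2 variables Grace and Liam are confined to {2, 6}, which locks those values in; drop them from Kira, Dave, Erin.
Erin must be 5 (only option left). Strike 5 from Dave.
Determined: Omar=7, Erin=5, Jack=1, Carol=3. The other people each still have more than one consistent value. That makes 4.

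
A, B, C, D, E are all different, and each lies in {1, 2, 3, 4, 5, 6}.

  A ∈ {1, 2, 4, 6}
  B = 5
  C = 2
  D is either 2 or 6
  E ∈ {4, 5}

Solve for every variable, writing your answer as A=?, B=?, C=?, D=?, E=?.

B must be 5 (only option left). Eliminate 5 elsewhere: E.
C must be 2 (only option left). Eliminate 2 elsewhere: A, D.
D has just one choice, so D = 6. Strike 6 from A.
That leaves E = 4. Strike 4 from A.
A's domain is down to {1}, so A = 1.

A=1, B=5, C=2, D=6, E=4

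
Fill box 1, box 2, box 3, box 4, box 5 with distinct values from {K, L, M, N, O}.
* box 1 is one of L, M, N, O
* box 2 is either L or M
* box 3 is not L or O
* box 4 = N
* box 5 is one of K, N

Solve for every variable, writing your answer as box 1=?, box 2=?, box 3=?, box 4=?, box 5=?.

box 1=O, box 2=L, box 3=M, box 4=N, box 5=K

box 4 has just one choice, so box 4 = N. Eliminate N elsewhere: box 1, box 3, box 5.
box 5 has just one choice, so box 5 = K. So box 3 can't be K.
That leaves box 3 = M. Strike M from box 1, box 2.
That leaves box 2 = L. So box 1 can't be L.
box 1's domain is down to {O}, so box 1 = O.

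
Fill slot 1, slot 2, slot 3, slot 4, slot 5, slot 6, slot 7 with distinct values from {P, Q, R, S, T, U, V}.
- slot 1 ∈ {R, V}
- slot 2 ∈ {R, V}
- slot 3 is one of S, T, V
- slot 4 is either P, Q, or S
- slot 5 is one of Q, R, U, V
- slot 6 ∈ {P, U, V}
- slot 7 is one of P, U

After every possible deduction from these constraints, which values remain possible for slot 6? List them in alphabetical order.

The 7 variables together cover exactly {P, Q, R, S, T, U, V} — 7 values for 7 variables — and T appears only in slot 3's list, so slot 3 = T.
The 6 still-open variables draw from only 6 values {P, Q, R, S, U, V}, so each is used; only slot 4 can be S, hence slot 4 = S.
Among the 5 still-open variables, Q fits only slot 5 (and all 5 values in {P, Q, R, U, V} must be used), so slot 5 = Q.
slot 1 and slot 2 share exactly the 2 values {R, V}; by pigeonhole those values go to them, so strike R, V from slot 6.
No further eliminations apply; slot 6 can still be any of P, U.

P, U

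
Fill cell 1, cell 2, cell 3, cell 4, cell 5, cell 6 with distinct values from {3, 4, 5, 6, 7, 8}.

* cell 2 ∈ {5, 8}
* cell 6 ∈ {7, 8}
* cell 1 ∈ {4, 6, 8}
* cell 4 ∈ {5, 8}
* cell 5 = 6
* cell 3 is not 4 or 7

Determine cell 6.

cell 5 has just one choice, so cell 5 = 6. So cell 1, cell 3 can't be 6.
The 5 still-open variables draw from only 5 values {3, 4, 5, 7, 8}, so each is used; only cell 3 can be 3, hence cell 3 = 3.
The 4 still-open variables draw from only 4 values {4, 5, 7, 8}, so each is used; only cell 1 can be 4, hence cell 1 = 4.
The 3 still-open variables together cover exactly {5, 7, 8} — 3 values for 3 variables — and 7 appears only in cell 6's list, so cell 6 = 7.

7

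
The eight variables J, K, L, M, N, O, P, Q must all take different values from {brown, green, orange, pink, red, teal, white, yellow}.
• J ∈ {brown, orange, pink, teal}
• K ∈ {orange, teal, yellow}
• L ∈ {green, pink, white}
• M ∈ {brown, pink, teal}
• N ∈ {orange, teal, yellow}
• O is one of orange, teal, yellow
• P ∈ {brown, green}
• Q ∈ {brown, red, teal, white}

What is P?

The 8 variables draw from only 8 values {brown, green, orange, pink, red, teal, white, yellow}, so each is used; only Q can be red, hence Q = red.
The 7 still-open variables draw from only 7 values {brown, green, orange, pink, teal, white, yellow}, so each is used; only L can be white, hence L = white.
Among the 6 still-open variables, green fits only P (and all 6 values in {brown, green, orange, pink, teal, yellow} must be used), so P = green.

green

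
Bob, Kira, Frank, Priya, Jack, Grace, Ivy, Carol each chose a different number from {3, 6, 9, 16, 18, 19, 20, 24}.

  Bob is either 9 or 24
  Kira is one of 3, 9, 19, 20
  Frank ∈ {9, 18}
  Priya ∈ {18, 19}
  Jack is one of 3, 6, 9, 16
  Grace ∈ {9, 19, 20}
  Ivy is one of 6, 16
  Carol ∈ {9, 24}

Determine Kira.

3

The 2 variables Bob and Carol are confined to {9, 24}, which locks those values in; drop them from Kira, Frank, Jack, Grace.
Frank must be 18 (only option left). Remove 18 from Priya.
Priya has just one choice, so Priya = 19. Strike 19 from Kira, Grace.
Grace has just one choice, so Grace = 20. Strike 20 from Kira.
So Kira = 3.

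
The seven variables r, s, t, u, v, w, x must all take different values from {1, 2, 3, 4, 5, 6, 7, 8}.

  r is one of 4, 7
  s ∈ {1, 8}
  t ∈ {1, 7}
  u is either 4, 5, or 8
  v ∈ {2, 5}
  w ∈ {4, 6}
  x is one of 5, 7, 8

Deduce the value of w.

6

The 7 variables together cover exactly {1, 2, 4, 5, 6, 7, 8} — 7 values for 7 variables — and 2 appears only in v's list, so v = 2.
Among the 6 still-open variables, 6 fits only w (and all 6 values in {1, 4, 5, 6, 7, 8} must be used), so w = 6.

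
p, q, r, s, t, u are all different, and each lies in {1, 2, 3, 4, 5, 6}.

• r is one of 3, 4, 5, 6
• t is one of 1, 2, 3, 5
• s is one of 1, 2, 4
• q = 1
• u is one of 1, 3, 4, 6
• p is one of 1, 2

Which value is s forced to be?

4

q has just one choice, so q = 1. Remove 1 from p, s, t, u.
p's domain is down to {2}, so p = 2. Eliminate 2 elsewhere: s, t.
So s = 4.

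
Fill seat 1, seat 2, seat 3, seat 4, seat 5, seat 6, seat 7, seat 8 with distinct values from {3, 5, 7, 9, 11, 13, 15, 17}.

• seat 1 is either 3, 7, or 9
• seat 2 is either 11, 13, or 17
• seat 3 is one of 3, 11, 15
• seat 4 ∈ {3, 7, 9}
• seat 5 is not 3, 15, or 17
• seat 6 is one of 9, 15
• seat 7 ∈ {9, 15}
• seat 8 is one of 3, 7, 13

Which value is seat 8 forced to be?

13

The 8 variables together cover exactly {3, 5, 7, 9, 11, 13, 15, 17} — 8 values for 8 variables — and 5 appears only in seat 5's list, so seat 5 = 5.
The 7 still-open variables draw from only 7 values {3, 7, 9, 11, 13, 15, 17}, so each is used; only seat 2 can be 17, hence seat 2 = 17.
Among the 6 still-open variables, 11 fits only seat 3 (and all 6 values in {3, 7, 9, 11, 13, 15} must be used), so seat 3 = 11.
The 5 still-open variables together cover exactly {3, 7, 9, 13, 15} — 5 values for 5 variables — and 13 appears only in seat 8's list, so seat 8 = 13.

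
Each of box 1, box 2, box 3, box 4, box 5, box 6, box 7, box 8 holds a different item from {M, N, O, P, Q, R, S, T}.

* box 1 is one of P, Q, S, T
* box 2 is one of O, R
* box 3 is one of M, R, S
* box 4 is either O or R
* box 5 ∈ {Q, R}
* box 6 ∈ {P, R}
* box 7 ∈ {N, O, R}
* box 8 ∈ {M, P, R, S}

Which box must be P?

box 6

The 8 variables together cover exactly {M, N, O, P, Q, R, S, T} — 8 values for 8 variables — and N appears only in box 7's list, so box 7 = N.
Among the 7 still-open variables, T fits only box 1 (and all 7 values in {M, O, P, Q, R, S, T} must be used), so box 1 = T.
The 6 still-open variables together cover exactly {M, O, P, Q, R, S} — 6 values for 6 variables — and Q appears only in box 5's list, so box 5 = Q.
box 2 and box 4 share exactly the 2 values {O, R}; by pigeonhole those values go to them, so strike O, R from box 3, box 6, box 8.
So P goes to box 6.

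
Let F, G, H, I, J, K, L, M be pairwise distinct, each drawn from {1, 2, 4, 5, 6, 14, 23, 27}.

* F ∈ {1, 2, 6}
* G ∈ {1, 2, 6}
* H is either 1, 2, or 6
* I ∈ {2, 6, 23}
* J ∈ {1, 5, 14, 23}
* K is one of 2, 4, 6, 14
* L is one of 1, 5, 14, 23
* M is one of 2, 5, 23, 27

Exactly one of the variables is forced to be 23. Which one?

The 8 variables together cover exactly {1, 2, 4, 5, 6, 14, 23, 27} — 8 values for 8 variables — and 4 appears only in K's list, so K = 4.
The 7 still-open variables together cover exactly {1, 2, 5, 6, 14, 23, 27} — 7 values for 7 variables — and 27 appears only in M's list, so M = 27.
F, G, H between them cover only {1, 2, 6} — a naked triple. Remove those values from I, J, L.
So 23 goes to I.

I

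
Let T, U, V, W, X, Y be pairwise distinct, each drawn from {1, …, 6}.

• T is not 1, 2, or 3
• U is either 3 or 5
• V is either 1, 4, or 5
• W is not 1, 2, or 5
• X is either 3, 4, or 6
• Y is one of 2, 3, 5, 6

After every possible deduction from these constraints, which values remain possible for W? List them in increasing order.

3, 4, 6

The 6 variables draw from only 6 values {1, 2, 3, 4, 5, 6}, so each is used; only V can be 1, hence V = 1.
Among the 5 still-open variables, 2 fits only Y (and all 5 values in {2, 3, 4, 5, 6} must be used), so Y = 2.
No further eliminations apply; W can still be any of 3, 4, 6.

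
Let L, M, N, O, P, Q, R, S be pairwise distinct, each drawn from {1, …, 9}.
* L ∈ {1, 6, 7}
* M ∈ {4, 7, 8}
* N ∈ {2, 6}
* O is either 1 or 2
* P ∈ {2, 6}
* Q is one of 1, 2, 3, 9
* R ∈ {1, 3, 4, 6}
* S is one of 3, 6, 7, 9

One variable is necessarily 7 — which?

The 8 variables draw from only 8 values {1, 2, 3, 4, 6, 7, 8, 9}, so each is used; only M can be 8, hence M = 8.
The 7 still-open variables draw from only 7 values {1, 2, 3, 4, 6, 7, 9}, so each is used; only R can be 4, hence R = 4.
N and P between them cover only {2, 6} — a naked pair. Remove those values from L, O, Q, S.
O has just one choice, so O = 1. So L, Q can't be 1.
So 7 goes to L.

L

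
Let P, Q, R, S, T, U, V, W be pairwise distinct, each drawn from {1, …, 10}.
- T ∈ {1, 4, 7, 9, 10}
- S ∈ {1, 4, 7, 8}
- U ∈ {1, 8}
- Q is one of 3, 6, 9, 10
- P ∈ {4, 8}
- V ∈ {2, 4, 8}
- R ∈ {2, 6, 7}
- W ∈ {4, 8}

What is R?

6

P and W share exactly the 2 values {4, 8}; by pigeonhole those values go to them, so strike 4, 8 from S, T, U, V.
U's domain is down to {1}, so U = 1. Eliminate 1 elsewhere: S, T.
V has just one choice, so V = 2. Remove 2 from R.
That leaves S = 7. Remove 7 from R, T.
So R = 6.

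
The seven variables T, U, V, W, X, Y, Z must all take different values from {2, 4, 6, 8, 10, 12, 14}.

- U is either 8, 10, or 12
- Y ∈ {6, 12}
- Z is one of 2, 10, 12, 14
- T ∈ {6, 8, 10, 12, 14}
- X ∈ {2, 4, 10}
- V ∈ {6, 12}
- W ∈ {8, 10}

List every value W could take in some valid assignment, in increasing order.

8, 10

Among the 7 variables, 4 fits only X (and all 7 values in {2, 4, 6, 8, 10, 12, 14} must be used), so X = 4.
Among the 6 still-open variables, 2 fits only Z (and all 6 values in {2, 6, 8, 10, 12, 14} must be used), so Z = 2.
The 5 still-open variables together cover exactly {6, 8, 10, 12, 14} — 5 values for 5 variables — and 14 appears only in T's list, so T = 14.
V and Y share exactly the 2 values {6, 12}; by pigeonhole those values go to them, so strike 6, 12 from U.
No further eliminations apply; W can still be any of 8, 10.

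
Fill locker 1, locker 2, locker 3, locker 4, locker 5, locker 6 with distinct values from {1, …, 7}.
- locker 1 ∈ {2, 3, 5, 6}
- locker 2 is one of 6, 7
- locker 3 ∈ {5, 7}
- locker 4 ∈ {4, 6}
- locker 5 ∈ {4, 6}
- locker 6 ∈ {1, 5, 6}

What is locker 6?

locker 4 and locker 5 share exactly the 2 values {4, 6}; by pigeonhole those values go to them, so strike 4, 6 from locker 1, locker 2, locker 6.
locker 2 has just one choice, so locker 2 = 7. Remove 7 from locker 3.
That leaves locker 3 = 5. Strike 5 from locker 1, locker 6.
So locker 6 = 1.

1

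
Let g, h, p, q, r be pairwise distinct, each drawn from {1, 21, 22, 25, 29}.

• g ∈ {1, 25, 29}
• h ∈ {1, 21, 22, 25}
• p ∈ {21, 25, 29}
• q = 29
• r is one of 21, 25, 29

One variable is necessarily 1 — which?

q's domain is down to {29}, so q = 29. Strike 29 from g, p, r.
The 4 still-open variables together cover exactly {1, 21, 22, 25} — 4 values for 4 variables — and 22 appears only in h's list, so h = 22.
Among the 3 still-open variables, 1 fits only g (and all 3 values in {1, 21, 25} must be used), so g = 1.

g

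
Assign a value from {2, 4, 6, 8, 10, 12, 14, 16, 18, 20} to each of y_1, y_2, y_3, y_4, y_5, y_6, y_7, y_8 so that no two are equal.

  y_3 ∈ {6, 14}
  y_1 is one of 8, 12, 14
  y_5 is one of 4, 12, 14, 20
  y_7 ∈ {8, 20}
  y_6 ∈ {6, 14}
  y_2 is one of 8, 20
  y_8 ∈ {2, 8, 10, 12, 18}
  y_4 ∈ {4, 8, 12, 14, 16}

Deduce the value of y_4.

16

The 2 variables y_2 and y_7 are confined to {8, 20}, which locks those values in; drop them from y_1, y_4, y_5, y_8.
y_3 and y_6 share exactly the 2 values {6, 14}; by pigeonhole those values go to them, so strike 6, 14 from y_1, y_4, y_5.
y_1 has just one choice, so y_1 = 12. Strike 12 from y_4, y_5, y_8.
y_5 has just one choice, so y_5 = 4. Remove 4 from y_4.
So y_4 = 16.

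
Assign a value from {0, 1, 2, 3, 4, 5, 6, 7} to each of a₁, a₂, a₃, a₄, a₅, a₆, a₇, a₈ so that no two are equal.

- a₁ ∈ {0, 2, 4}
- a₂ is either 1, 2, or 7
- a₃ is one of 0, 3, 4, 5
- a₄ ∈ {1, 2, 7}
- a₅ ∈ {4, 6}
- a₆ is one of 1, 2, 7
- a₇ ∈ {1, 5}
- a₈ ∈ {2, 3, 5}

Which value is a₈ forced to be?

The 8 variables together cover exactly {0, 1, 2, 3, 4, 5, 6, 7} — 8 values for 8 variables — and 6 appears only in a₅'s list, so a₅ = 6.
a₂, a₄, a₆ share exactly the 3 values {1, 2, 7}; by pigeonhole those values go to them, so strike 1, 2, 7 from a₁, a₇, a₈.
a₇ has just one choice, so a₇ = 5. Remove 5 from a₃, a₈.
So a₈ = 3.

3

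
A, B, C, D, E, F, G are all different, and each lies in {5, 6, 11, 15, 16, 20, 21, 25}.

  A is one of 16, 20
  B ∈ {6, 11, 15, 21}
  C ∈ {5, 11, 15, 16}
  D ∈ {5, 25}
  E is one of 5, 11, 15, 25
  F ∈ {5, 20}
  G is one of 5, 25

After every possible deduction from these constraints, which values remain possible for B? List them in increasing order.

6, 21

The 2 variables D and G are confined to {5, 25}, which locks those values in; drop them from C, E, F.
That leaves F = 20. Strike 20 from A.
A has just one choice, so A = 16. Strike 16 from C.
C and E share exactly the 2 values {11, 15}; by pigeonhole those values go to them, so strike 11, 15 from B.
No further eliminations apply; B can still be any of 6, 21.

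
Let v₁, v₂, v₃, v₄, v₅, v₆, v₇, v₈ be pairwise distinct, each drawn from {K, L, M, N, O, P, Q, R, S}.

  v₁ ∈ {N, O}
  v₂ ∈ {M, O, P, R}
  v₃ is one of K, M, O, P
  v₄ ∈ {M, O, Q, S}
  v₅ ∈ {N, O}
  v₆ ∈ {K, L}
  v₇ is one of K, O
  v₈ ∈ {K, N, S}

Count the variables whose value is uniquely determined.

3

v₁ and v₅ between them cover only {N, O} — a naked pair. Remove those values from v₂, v₃, v₄, v₇, v₈.
v₇ has just one choice, so v₇ = K. Strike K from v₃, v₆, v₈.
v₈ must be S (only option left). Strike S from v₄.
That leaves v₆ = L.
Determined: v₆=L, v₇=K, v₈=S. The other variables each still have more than one consistent value. That makes 3.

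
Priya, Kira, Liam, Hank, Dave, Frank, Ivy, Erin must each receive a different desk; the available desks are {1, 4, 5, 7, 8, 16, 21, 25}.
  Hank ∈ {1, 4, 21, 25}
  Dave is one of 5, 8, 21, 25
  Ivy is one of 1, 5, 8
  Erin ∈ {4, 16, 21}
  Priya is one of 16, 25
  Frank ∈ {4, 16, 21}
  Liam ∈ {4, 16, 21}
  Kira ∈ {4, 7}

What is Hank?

The 8 variables together cover exactly {1, 4, 5, 7, 8, 16, 21, 25} — 8 values for 8 variables — and 7 appears only in Kira's list, so Kira = 7.
The 3 variables Liam, Frank, Erin are confined to {4, 16, 21}, which locks those values in; drop them from Priya, Hank, Dave.
Priya's domain is down to {25}, so Priya = 25. Eliminate 25 elsewhere: Hank, Dave.
So Hank = 1.

1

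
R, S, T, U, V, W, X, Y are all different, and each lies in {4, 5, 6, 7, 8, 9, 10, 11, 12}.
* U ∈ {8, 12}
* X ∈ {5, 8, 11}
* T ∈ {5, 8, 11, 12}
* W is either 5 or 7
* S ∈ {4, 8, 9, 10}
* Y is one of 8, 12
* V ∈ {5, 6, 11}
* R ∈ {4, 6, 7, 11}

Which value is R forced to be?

4

U and Y share exactly the 2 values {8, 12}; by pigeonhole those values go to them, so strike 8, 12 from S, T, X.
T and X between them cover only {5, 11} — a naked pair. Remove those values from R, V, W.
V has just one choice, so V = 6. Strike 6 from R.
W must be 7 (only option left). Remove 7 from R.
So R = 4.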